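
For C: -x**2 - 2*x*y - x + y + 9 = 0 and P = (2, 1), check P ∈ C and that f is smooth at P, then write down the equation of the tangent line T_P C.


Tangent line at P: -7*x - 3*y + 17 = 0.

Step 1: f(2, 1) = 0, so P lies on C.
Step 2: partial derivatives
  f_x(x, y) = -2*x - 2*y - 1, f_y(x, y) = 1 - 2*x.
  f_x(P) = -7, f_y(P) = -3 (gradient nonzero, so P is smooth).
Step 3: tangent line at P: -7·(x − 2) + -3·(y − 1) = 0.
Expanding: -7*x - 3*y + 17 = 0.


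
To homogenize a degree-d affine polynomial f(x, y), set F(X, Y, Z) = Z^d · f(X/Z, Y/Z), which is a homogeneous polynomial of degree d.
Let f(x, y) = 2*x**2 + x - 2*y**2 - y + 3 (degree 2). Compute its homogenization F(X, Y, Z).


F(X, Y, Z) = 2*X**2 + X*Z - 2*Y**2 - Y*Z + 3*Z**2

deg(f) = 2.
Substitute x = X/Z, y = Y/Z into f, then multiply by Z^2.
  monomial 2·x^2·y^0 ↦ 2·X^2·Y^0·Z^0.
  monomial 1·x^1·y^0 ↦ 1·X^1·Y^0·Z^1.
  monomial -2·x^0·y^2 ↦ -2·X^0·Y^2·Z^0.
  monomial -1·x^0·y^1 ↦ -1·X^0·Y^1·Z^1.
  monomial 3·x^0·y^0 ↦ 3·X^0·Y^0·Z^2.
Collecting: F(X, Y, Z) = 2*X**2 + X*Z - 2*Y**2 - Y*Z + 3*Z**2.


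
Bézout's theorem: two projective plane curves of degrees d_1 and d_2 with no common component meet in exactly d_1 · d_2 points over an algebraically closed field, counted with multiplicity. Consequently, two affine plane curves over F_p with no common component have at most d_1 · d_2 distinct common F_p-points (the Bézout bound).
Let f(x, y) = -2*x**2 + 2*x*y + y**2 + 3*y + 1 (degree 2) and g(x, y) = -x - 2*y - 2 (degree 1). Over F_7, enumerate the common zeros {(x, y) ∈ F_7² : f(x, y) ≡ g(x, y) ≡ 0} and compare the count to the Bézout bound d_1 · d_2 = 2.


Common zeros: {(3, 1), (5, 0)}; count = 2; Bézout bound = 2.

deg(f) = 2, deg(g) = 1, so Bézout bound = 2.
Scan x ∈ F_7. For each x, list the y ∈ F_7 with f(x, y) ≡ 0 and those with g(x, y) ≡ 0 (mod 7); the common zeros in that column are the intersection.
  x = 0: f ≡ 0 at y ∈ ∅; g ≡ 0 at y ∈ {6}; common: ∅.
  x = 1: f ≡ 0 at y ∈ {4, 5}; g ≡ 0 at y ∈ {2}; common: ∅.
  x = 2: f ≡ 0 at y ∈ {0}; g ≡ 0 at y ∈ {5}; common: ∅.
  x = 3: f ≡ 0 at y ∈ {1, 4}; g ≡ 0 at y ∈ {1}; common: {1}.
  x = 4: f ≡ 0 at y ∈ {5}; g ≡ 0 at y ∈ {4}; common: ∅.
  x = 5: f ≡ 0 at y ∈ {0, 1}; g ≡ 0 at y ∈ {0}; common: {0}.
  x = 6: f ≡ 0 at y ∈ ∅; g ≡ 0 at y ∈ {3}; common: ∅.
Collecting: common zeros = {(3, 1), (5, 0)}, so the count is 2.
Comparison with the Bézout bound: 2 ≤ 2 = deg(f)·deg(g), as expected for curves with no common component (the bound is attained).


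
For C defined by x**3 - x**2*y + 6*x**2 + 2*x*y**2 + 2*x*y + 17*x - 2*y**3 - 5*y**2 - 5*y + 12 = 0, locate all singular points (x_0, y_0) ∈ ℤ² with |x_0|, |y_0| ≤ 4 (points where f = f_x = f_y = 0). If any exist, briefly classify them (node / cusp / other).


Singular points: {(-3, -2)}; classification: node.

Compute partial derivatives:
  f_x = 3*x**2 - 2*x*y + 12*x + 2*y**2 + 2*y + 17.
  f_y = -x**2 + 4*x*y + 2*x - 6*y**2 - 10*y - 5.
Scan x_0 ∈ {−4, ..., 4}. For each x_0, f_y(x_0, y) is a polynomial in y; find its integer roots y ∈ {−4, ..., 4}, then test f_x and f at those candidates.
  x = -4: f_y(-4, y) = -6*y**2 - 26*y - 29; no integer root y with |y| ≤ 4.
  x = -3: f_y(-3, y) = -6*y**2 - 22*y - 20; vanishes at y ∈ {-2}. (-3, -2): f_x = 0, f = 0 — SINGULAR.
  x = -2: f_y(-2, y) = -6*y**2 - 18*y - 13; no integer root y with |y| ≤ 4.
  x = -1: f_y(-1, y) = -6*y**2 - 14*y - 8; vanishes at y ∈ {-1}. (-1, -1): f_x = 6 ≠ 0.
  x = 0: f_y(0, y) = -6*y**2 - 10*y - 5; no integer root y with |y| ≤ 4.
  x = 1: f_y(1, y) = -6*y**2 - 6*y - 4; no integer root y with |y| ≤ 4.
  x = 2: f_y(2, y) = -6*y**2 - 2*y - 5; no integer root y with |y| ≤ 4.
  x = 3: f_y(3, y) = -6*y**2 + 2*y - 8; no integer root y with |y| ≤ 4.
  x = 4: f_y(4, y) = -6*y**2 + 6*y - 13; no integer root y with |y| ≤ 4.
Only singular point on the grid: (-3, -2).
Classify: substitute x = -3 + u, y = -2 + v and expand: f = u**3 - u**2*v - u**2 + 2*u*v**2 - 2*v**3 + v**2.
No constant or linear terms (consistent with a singular point). Quadratic part: -u**2 + v**2. Cubic part: u**3 - u**2*v + 2*u*v**2 - 2*v**3.
The quadratic part v**2 - u**2 = (v − u)(v + u) splits into two distinct linear factors, so there are two distinct tangent lines y − -2 = ±(x − -3) — this is a node (ordinary double point).
Classification: node.


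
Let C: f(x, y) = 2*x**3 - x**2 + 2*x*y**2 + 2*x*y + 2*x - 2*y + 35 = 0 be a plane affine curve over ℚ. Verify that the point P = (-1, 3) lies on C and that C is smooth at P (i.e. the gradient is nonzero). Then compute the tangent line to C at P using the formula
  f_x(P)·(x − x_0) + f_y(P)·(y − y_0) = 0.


Tangent line at P: 34*x - 16*y + 82 = 0.

Step 1: f(-1, 3) = 0, so P lies on C.
Step 2: partial derivatives
  f_x(x, y) = 6*x**2 - 2*x + 2*y**2 + 2*y + 2, f_y(x, y) = 4*x*y + 2*x - 2.
  f_x(P) = 34, f_y(P) = -16 (gradient nonzero, so P is smooth).
Step 3: tangent line at P: 34·(x − -1) + -16·(y − 3) = 0.
Expanding: 34*x - 16*y + 82 = 0.


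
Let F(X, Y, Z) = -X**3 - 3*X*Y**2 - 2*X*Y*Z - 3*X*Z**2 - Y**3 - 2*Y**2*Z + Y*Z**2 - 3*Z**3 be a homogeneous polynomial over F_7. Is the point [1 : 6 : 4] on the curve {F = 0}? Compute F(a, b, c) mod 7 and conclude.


F(1,6,4) ≡ 0 (mod 7); P is on the curve.

Evaluate F(1, 6, 4) term-by-term (mod 7).
  -X**3 ↦ -1·1·1·1 = -1
  -3*X*Y**2 ↦ -3·1·36·1 = -108
  -2*X*Y*Z ↦ -2·1·6·4 = -48
  -3*X*Z**2 ↦ -3·1·1·16 = -48
  -Y**3 ↦ -1·1·216·1 = -216
  -2*Y**2*Z ↦ -2·1·36·4 = -288
  Y*Z**2 ↦ 1·1·6·16 = 96
  -3*Z**3 ↦ -3·1·1·64 = -192
Sum: F(1, 6, 4) = (-1) + (-108) + (-48) + (-48) + (-216) + (-288) + (96) + (-192) = -805.
Reducing mod 7: -805 ≡ 0 (mod 7).
Since F(a, b, c) ≡ 0 (mod 7), P lies on the curve.


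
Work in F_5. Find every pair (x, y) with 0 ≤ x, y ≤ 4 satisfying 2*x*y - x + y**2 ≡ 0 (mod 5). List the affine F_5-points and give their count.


Affine F_5-points: {(0, 0), (2, 2), (2, 4), (4, 1)}; count = 4.

For each of the 25 pairs (x, y) ∈ F_5², evaluate f(x, y) mod 5. Record the zeros.
  x = 0: [0↦0, 1↦1, 2↦4, 3↦4, 4↦1]  zeros at y ∈ {0}
  x = 1: [0↦4, 1↦2, 2↦2, 3↦4, 4↦3]  zeros at y ∈ ∅
  x = 2: [0↦3, 1↦3, 2↦0, 3↦4, 4↦0]  zeros at y ∈ {2, 4}
  x = 3: [0↦2, 1↦4, 2↦3, 3↦4, 4↦2]  zeros at y ∈ ∅
  x = 4: [0↦1, 1↦0, 2↦1, 3↦4, 4↦4]  zeros at y ∈ {1}
Collecting zeros: affine points = {(0, 0), (2, 2), (2, 4), (4, 1)}.
Total count |C(F_5)_aff| = 4.


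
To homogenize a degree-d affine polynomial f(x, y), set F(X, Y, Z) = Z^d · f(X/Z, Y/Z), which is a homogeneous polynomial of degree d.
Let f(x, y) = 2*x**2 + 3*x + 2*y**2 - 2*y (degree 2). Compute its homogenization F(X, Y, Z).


F(X, Y, Z) = 2*X**2 + 3*X*Z + 2*Y**2 - 2*Y*Z

deg(f) = 2.
Substitute x = X/Z, y = Y/Z into f, then multiply by Z^2.
  monomial 2·x^2·y^0 ↦ 2·X^2·Y^0·Z^0.
  monomial 3·x^1·y^0 ↦ 3·X^1·Y^0·Z^1.
  monomial 2·x^0·y^2 ↦ 2·X^0·Y^2·Z^0.
  monomial -2·x^0·y^1 ↦ -2·X^0·Y^1·Z^1.
Collecting: F(X, Y, Z) = 2*X**2 + 3*X*Z + 2*Y**2 - 2*Y*Z.


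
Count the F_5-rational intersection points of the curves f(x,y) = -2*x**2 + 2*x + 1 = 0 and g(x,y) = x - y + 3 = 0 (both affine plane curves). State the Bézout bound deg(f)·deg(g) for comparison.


Common zeros: ∅; count = 0; Bézout bound = 2.

deg(f) = 2, deg(g) = 1, so Bézout bound = 2.
Scan x ∈ F_5. For each x, list the y ∈ F_5 with f(x, y) ≡ 0 and those with g(x, y) ≡ 0 (mod 5); the common zeros in that column are the intersection.
  x = 0: f ≡ 0 at y ∈ ∅; g ≡ 0 at y ∈ {3}; common: ∅.
  x = 1: f ≡ 0 at y ∈ ∅; g ≡ 0 at y ∈ {4}; common: ∅.
  x = 2: f ≡ 0 at y ∈ ∅; g ≡ 0 at y ∈ {0}; common: ∅.
  x = 3: f ≡ 0 at y ∈ ∅; g ≡ 0 at y ∈ {1}; common: ∅.
  x = 4: f ≡ 0 at y ∈ ∅; g ≡ 0 at y ∈ {2}; common: ∅.
Collecting: common zeros = ∅, so the count is 0.
Comparison with the Bézout bound: 0 ≤ 2 = deg(f)·deg(g), as expected for curves with no common component (the affine F_5-count falls short of the bound because intersections may lie at infinity, over extension fields, or carry multiplicity).


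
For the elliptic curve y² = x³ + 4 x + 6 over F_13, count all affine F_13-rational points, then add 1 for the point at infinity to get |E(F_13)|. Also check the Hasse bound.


Affine points = {(2, 3), (2, 10), (6, 5), (6, 8), (7, 0), (8, 2), (8, 11), (9, 2), (9, 11), (11, 4), (11, 9), (12, 1), (12, 12)}; affine count = 13; |E(F_13)| = 14.

Discriminant check: Δ ∝ 4a³ + 27b² = 4·4³ + 27·6² = 4·64 + 27·36 ≡ 6 (mod 13). Nonzero ⇒ E is nonsingular.
For each x ∈ F_13, compute rhs = x³ + 4·x + 6 mod 13, then count y ∈ F_13 with y² ≡ rhs.
  x = 0: rhs = 6, matching y values: none (0 points).
  x = 1: rhs = 11, matching y values: none (0 points).
  x = 2: rhs = 9, matching y values: 3, 10 (2 points).
  x = 3: rhs = 6, matching y values: none (0 points).
  x = 4: rhs = 8, matching y values: none (0 points).
  x = 5: rhs = 8, matching y values: none (0 points).
  x = 6: rhs = 12, matching y values: 5, 8 (2 points).
  x = 7: rhs = 0, matching y values: 0 (1 points).
  x = 8: rhs = 4, matching y values: 2, 11 (2 points).
  x = 9: rhs = 4, matching y values: 2, 11 (2 points).
  x = 10: rhs = 6, matching y values: none (0 points).
  x = 11: rhs = 3, matching y values: 4, 9 (2 points).
  x = 12: rhs = 1, matching y values: 1, 12 (2 points).
Total affine count: 13.
Full point count |E(F_13)| = 13 + 1 = 14.
Hasse bound: |14 − (13+1)| = |0| = 0 ≤ 2√13 ≈ 7.2111 ✓.


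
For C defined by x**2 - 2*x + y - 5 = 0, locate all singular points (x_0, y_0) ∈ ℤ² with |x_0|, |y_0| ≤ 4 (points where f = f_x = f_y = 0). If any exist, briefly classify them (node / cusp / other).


No singular points in the scanned grid; C is smooth there.

Compute partial derivatives:
  f_x = 2*x - 2.
  f_y = 1.
f_y = 1 is a nonzero constant, so f_y never vanishes: no point (x, y) can satisfy f = f_x = f_y = 0. In particular no (x, y) ∈ {−4, ..., 4}² is singular; the curve is smooth.


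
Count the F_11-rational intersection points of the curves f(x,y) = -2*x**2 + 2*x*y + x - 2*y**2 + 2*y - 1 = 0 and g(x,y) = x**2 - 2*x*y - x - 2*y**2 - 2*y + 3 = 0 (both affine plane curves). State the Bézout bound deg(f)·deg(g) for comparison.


Common zeros: ∅; count = 0; Bézout bound = 4.

deg(f) = 2, deg(g) = 2, so Bézout bound = 4.
Scan x ∈ F_11. For each x, list the y ∈ F_11 with f(x, y) ≡ 0 and those with g(x, y) ≡ 0 (mod 11); the common zeros in that column are the intersection.
  x = 0: f ≡ 0 at y ∈ ∅; g ≡ 0 at y ∈ ∅; common: ∅.
  x = 1: f ≡ 0 at y ∈ {1}; g ≡ 0 at y ∈ ∅; common: ∅.
  x = 2: f ≡ 0 at y ∈ ∅; g ≡ 0 at y ∈ ∅; common: ∅.
  x = 3: f ≡ 0 at y ∈ ∅; g ≡ 0 at y ∈ {3, 4}; common: ∅.
  x = 4: f ≡ 0 at y ∈ {8}; g ≡ 0 at y ∈ {3}; common: ∅.
  x = 5: f ≡ 0 at y ∈ ∅; g ≡ 0 at y ∈ {6, 10}; common: ∅.
  x = 6: f ≡ 0 at y ∈ {1, 6}; g ≡ 0 at y ∈ {0, 4}; common: ∅.
  x = 7: f ≡ 0 at y ∈ {9, 10}; g ≡ 0 at y ∈ {7}; common: ∅.
  x = 8: f ≡ 0 at y ∈ {0, 9}; g ≡ 0 at y ∈ {6, 7}; common: ∅.
  x = 9: f ≡ 0 at y ∈ {0, 10}; g ≡ 0 at y ∈ ∅; common: ∅.
  x = 10: f ≡ 0 at y ∈ {3, 8}; g ≡ 0 at y ∈ ∅; common: ∅.
Collecting: common zeros = ∅, so the count is 0.
Comparison with the Bézout bound: 0 ≤ 4 = deg(f)·deg(g), as expected for curves with no common component (the affine F_11-count falls short of the bound because intersections may lie at infinity, over extension fields, or carry multiplicity).


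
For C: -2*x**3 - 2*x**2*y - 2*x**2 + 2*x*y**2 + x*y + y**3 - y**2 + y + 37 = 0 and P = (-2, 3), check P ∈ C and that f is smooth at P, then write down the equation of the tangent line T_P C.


Tangent line at P: 29*x - 12*y + 94 = 0.

Step 1: f(-2, 3) = 0, so P lies on C.
Step 2: partial derivatives
  f_x(x, y) = -6*x**2 - 4*x*y - 4*x + 2*y**2 + y, f_y(x, y) = -2*x**2 + 4*x*y + x + 3*y**2 - 2*y + 1.
  f_x(P) = 29, f_y(P) = -12 (gradient nonzero, so P is smooth).
Step 3: tangent line at P: 29·(x − -2) + -12·(y − 3) = 0.
Expanding: 29*x - 12*y + 94 = 0.


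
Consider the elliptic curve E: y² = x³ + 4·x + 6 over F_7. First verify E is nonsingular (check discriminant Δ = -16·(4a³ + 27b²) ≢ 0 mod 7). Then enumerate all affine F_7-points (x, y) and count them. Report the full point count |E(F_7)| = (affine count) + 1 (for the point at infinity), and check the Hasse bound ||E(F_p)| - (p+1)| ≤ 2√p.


Affine points = {(1, 2), (1, 5), (2, 1), (2, 6), (4, 3), (4, 4), (5, 2), (5, 5), (6, 1), (6, 6)}; affine count = 10; |E(F_7)| = 11.

Discriminant check: Δ ∝ 4a³ + 27b² = 4·4³ + 27·6² = 4·64 + 27·36 ≡ 3 (mod 7). Nonzero ⇒ E is nonsingular.
For each x ∈ F_7, compute rhs = x³ + 4·x + 6 mod 7, then count y ∈ F_7 with y² ≡ rhs.
  x = 0: rhs = 6, matching y values: none (0 points).
  x = 1: rhs = 4, matching y values: 2, 5 (2 points).
  x = 2: rhs = 1, matching y values: 1, 6 (2 points).
  x = 3: rhs = 3, matching y values: none (0 points).
  x = 4: rhs = 2, matching y values: 3, 4 (2 points).
  x = 5: rhs = 4, matching y values: 2, 5 (2 points).
  x = 6: rhs = 1, matching y values: 1, 6 (2 points).
Total affine count: 10.
Full point count |E(F_7)| = 10 + 1 = 11.
Hasse bound: |11 − (7+1)| = |3| = 3 ≤ 2√7 ≈ 5.2915 ✓.


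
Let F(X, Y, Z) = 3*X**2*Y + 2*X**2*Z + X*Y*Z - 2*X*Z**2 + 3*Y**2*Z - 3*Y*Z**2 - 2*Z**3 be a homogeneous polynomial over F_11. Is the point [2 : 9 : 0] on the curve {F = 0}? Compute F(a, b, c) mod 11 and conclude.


F(2,9,0) ≡ 9 (mod 11); P is NOT on the curve.

Evaluate F(2, 9, 0) term-by-term (mod 11).
  3*X**2*Y ↦ 3·4·9·1 = 108
  2*X**2*Z ↦ 2·4·1·0 = 0
  X*Y*Z ↦ 1·2·9·0 = 0
  -2*X*Z**2 ↦ -2·2·1·0 = 0
  3*Y**2*Z ↦ 3·1·81·0 = 0
  -3*Y*Z**2 ↦ -3·1·9·0 = 0
  -2*Z**3 ↦ -2·1·1·0 = 0
Sum: F(2, 9, 0) = (108) + (0) + (0) + (0) + (0) + (0) + (0) = 108.
Reducing mod 11: 108 ≡ 9 (mod 11).
Since F(a, b, c) ≡ 9 ≠ 0 (mod 11), P does NOT lie on the curve.


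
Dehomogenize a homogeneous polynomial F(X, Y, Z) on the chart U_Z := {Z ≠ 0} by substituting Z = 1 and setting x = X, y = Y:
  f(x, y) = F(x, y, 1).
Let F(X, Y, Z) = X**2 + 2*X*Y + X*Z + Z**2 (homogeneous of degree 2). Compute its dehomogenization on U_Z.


f(x, y) = x**2 + 2*x*y + x + 1

On U_Z we set Z = 1. Each monomial c·X^i·Y^j·Z^k in F becomes c·x^i·y^j·1^k = c·x^i·y^j.
Substituting Z = 1: F(X, Y, 1) = x**2 + 2*x*y + x + 1.
Note: deg(f) ≤ deg(F) = 2; strict inequality happens when F is divisible by Z (lost terms).


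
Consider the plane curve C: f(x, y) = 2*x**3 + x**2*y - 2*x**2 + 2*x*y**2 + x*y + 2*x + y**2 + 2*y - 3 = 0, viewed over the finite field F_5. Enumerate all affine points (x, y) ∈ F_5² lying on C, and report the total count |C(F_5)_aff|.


Affine F_5-points: {(0, 1), (0, 2), (2, 2), (3, 1), (3, 2)}; count = 5.

For each of the 25 pairs (x, y) ∈ F_5², evaluate f(x, y) mod 5. Record the zeros.
  x = 0: [0↦2, 1↦0, 2↦0, 3↦2, 4↦1]  zeros at y ∈ {1, 2}
  x = 1: [0↦4, 1↦1, 2↦4, 3↦3, 4↦3]  zeros at y ∈ ∅
  x = 2: [0↦4, 1↦2, 2↦0, 3↦3, 4↦1]  zeros at y ∈ {2}
  x = 3: [0↦4, 1↦0, 2↦0, 3↦4, 4↦2]  zeros at y ∈ {1, 2}
  x = 4: [0↦1, 1↦2, 2↦1, 3↦3, 4↦3]  zeros at y ∈ ∅
Collecting zeros: affine points = {(0, 1), (0, 2), (2, 2), (3, 1), (3, 2)}.
Total count |C(F_5)_aff| = 5.


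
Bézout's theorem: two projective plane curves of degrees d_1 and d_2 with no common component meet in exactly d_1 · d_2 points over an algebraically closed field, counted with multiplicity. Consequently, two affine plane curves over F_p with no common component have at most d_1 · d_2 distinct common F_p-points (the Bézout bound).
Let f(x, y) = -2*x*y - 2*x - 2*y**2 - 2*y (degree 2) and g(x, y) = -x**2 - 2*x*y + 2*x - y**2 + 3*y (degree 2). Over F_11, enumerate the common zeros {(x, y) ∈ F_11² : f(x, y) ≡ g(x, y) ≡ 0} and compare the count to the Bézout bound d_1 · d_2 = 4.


Common zeros: {(0, 0), (2, 10)}; count = 2; Bézout bound = 4.

deg(f) = 2, deg(g) = 2, so Bézout bound = 4.
Scan x ∈ F_11. For each x, list the y ∈ F_11 with f(x, y) ≡ 0 and those with g(x, y) ≡ 0 (mod 11); the common zeros in that column are the intersection.
  x = 0: f ≡ 0 at y ∈ {0, 10}; g ≡ 0 at y ∈ {0, 3}; common: {0}.
  x = 1: f ≡ 0 at y ∈ {10}; g ≡ 0 at y ∈ {4, 8}; common: ∅.
  x = 2: f ≡ 0 at y ∈ {9, 10}; g ≡ 0 at y ∈ {0, 10}; common: {10}.
  x = 3: f ≡ 0 at y ∈ {8, 10}; g ≡ 0 at y ∈ ∅; common: ∅.
  x = 4: f ≡ 0 at y ∈ {7, 10}; g ≡ 0 at y ∈ {2, 4}; common: ∅.
  x = 5: f ≡ 0 at y ∈ {6, 10}; g ≡ 0 at y ∈ {2}; common: ∅.
  x = 6: f ≡ 0 at y ∈ {5, 10}; g ≡ 0 at y ∈ ∅; common: ∅.
  x = 7: f ≡ 0 at y ∈ {4, 10}; g ≡ 0 at y ∈ {3, 8}; common: ∅.
  x = 8: f ≡ 0 at y ∈ {3, 10}; g ≡ 0 at y ∈ ∅; common: ∅.
  x = 9: f ≡ 0 at y ∈ {2, 10}; g ≡ 0 at y ∈ ∅; common: ∅.
  x = 10: f ≡ 0 at y ∈ {1, 10}; g ≡ 0 at y ∈ ∅; common: ∅.
Collecting: common zeros = {(0, 0), (2, 10)}, so the count is 2.
Comparison with the Bézout bound: 2 ≤ 4 = deg(f)·deg(g), as expected for curves with no common component (the affine F_11-count falls short of the bound because intersections may lie at infinity, over extension fields, or carry multiplicity).


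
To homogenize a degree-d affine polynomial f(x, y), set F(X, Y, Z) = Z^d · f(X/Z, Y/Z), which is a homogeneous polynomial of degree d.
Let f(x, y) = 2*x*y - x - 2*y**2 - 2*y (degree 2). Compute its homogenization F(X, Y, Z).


F(X, Y, Z) = 2*X*Y - X*Z - 2*Y**2 - 2*Y*Z

deg(f) = 2.
Substitute x = X/Z, y = Y/Z into f, then multiply by Z^2.
  monomial 2·x^1·y^1 ↦ 2·X^1·Y^1·Z^0.
  monomial -1·x^1·y^0 ↦ -1·X^1·Y^0·Z^1.
  monomial -2·x^0·y^2 ↦ -2·X^0·Y^2·Z^0.
  monomial -2·x^0·y^1 ↦ -2·X^0·Y^1·Z^1.
Collecting: F(X, Y, Z) = 2*X*Y - X*Z - 2*Y**2 - 2*Y*Z.


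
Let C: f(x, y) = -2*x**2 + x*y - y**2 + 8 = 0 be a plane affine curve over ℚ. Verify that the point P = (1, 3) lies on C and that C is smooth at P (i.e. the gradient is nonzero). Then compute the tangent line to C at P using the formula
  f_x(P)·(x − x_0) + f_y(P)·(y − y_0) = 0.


Tangent line at P: -x - 5*y + 16 = 0.

Step 1: f(1, 3) = 0, so P lies on C.
Step 2: partial derivatives
  f_x(x, y) = -4*x + y, f_y(x, y) = x - 2*y.
  f_x(P) = -1, f_y(P) = -5 (gradient nonzero, so P is smooth).
Step 3: tangent line at P: -1·(x − 1) + -5·(y − 3) = 0.
Expanding: -x - 5*y + 16 = 0.


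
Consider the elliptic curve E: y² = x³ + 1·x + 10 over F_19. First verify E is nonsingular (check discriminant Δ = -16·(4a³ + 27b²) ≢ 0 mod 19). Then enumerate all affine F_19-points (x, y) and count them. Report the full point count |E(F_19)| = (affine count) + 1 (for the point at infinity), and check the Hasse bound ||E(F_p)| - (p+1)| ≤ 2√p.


Affine points = {(2, 1), (2, 18), (5, 8), (5, 11), (6, 2), (6, 17), (8, 6), (8, 13), (9, 8), (9, 11), (13, 4), (13, 15), (17, 0)}; affine count = 13; |E(F_19)| = 14.

Discriminant check: Δ ∝ 4a³ + 27b² = 4·1³ + 27·10² = 4·1 + 27·100 ≡ 6 (mod 19). Nonzero ⇒ E is nonsingular.
For each x ∈ F_19, compute rhs = x³ + 1·x + 10 mod 19, then count y ∈ F_19 with y² ≡ rhs.
  x = 0: rhs = 10, matching y values: none (0 points).
  x = 1: rhs = 12, matching y values: none (0 points).
  x = 2: rhs = 1, matching y values: 1, 18 (2 points).
  x = 3: rhs = 2, matching y values: none (0 points).
  x = 4: rhs = 2, matching y values: none (0 points).
  x = 5: rhs = 7, matching y values: 8, 11 (2 points).
  x = 6: rhs = 4, matching y values: 2, 17 (2 points).
  x = 7: rhs = 18, matching y values: none (0 points).
  x = 8: rhs = 17, matching y values: 6, 13 (2 points).
  x = 9: rhs = 7, matching y values: 8, 11 (2 points).
  x = 10: rhs = 13, matching y values: none (0 points).
  x = 11: rhs = 3, matching y values: none (0 points).
  x = 12: rhs = 2, matching y values: none (0 points).
  x = 13: rhs = 16, matching y values: 4, 15 (2 points).
  x = 14: rhs = 13, matching y values: none (0 points).
  x = 15: rhs = 18, matching y values: none (0 points).
  x = 16: rhs = 18, matching y values: none (0 points).
  x = 17: rhs = 0, matching y values: 0 (1 points).
  x = 18: rhs = 8, matching y values: none (0 points).
Total affine count: 13.
Full point count |E(F_19)| = 13 + 1 = 14.
Hasse bound: |14 − (19+1)| = |-6| = 6 ≤ 2√19 ≈ 8.7178 ✓.


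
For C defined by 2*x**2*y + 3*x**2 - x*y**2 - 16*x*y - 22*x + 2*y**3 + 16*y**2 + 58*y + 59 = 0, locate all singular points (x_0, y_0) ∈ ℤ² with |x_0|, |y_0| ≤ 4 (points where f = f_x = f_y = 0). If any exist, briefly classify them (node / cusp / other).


Singular points: {(3, -2)}; classification: node.

Compute partial derivatives:
  f_x = 4*x*y + 6*x - y**2 - 16*y - 22.
  f_y = 2*x**2 - 2*x*y - 16*x + 6*y**2 + 32*y + 58.
Scan x_0 ∈ {−4, ..., 4}. For each x_0, f_y(x_0, y) is a polynomial in y; find its integer roots y ∈ {−4, ..., 4}, then test f_x and f at those candidates.
  x = -4: f_y(-4, y) = 6*y**2 + 40*y + 154; no integer root y with |y| ≤ 4.
  x = -3: f_y(-3, y) = 6*y**2 + 38*y + 124; no integer root y with |y| ≤ 4.
  x = -2: f_y(-2, y) = 6*y**2 + 36*y + 98; no integer root y with |y| ≤ 4.
  x = -1: f_y(-1, y) = 6*y**2 + 34*y + 76; no integer root y with |y| ≤ 4.
  x = 0: f_y(0, y) = 6*y**2 + 32*y + 58; no integer root y with |y| ≤ 4.
  x = 1: f_y(1, y) = 6*y**2 + 30*y + 44; no integer root y with |y| ≤ 4.
  x = 2: f_y(2, y) = 6*y**2 + 28*y + 34; no integer root y with |y| ≤ 4.
  x = 3: f_y(3, y) = 6*y**2 + 26*y + 28; vanishes at y ∈ {-2}. (3, -2): f_x = 0, f = 0 — SINGULAR.
  x = 4: f_y(4, y) = 6*y**2 + 24*y + 26; no integer root y with |y| ≤ 4.
Only singular point on the grid: (3, -2).
Classify: substitute x = 3 + u, y = -2 + v and expand: f = 2*u**2*v - u**2 - u*v**2 + 2*v**3 + v**2.
No constant or linear terms (consistent with a singular point). Quadratic part: -u**2 + v**2. Cubic part: 2*u**2*v - u*v**2 + 2*v**3.
The quadratic part v**2 - u**2 = (v − u)(v + u) splits into two distinct linear factors, so there are two distinct tangent lines y − -2 = ±(x − 3) — this is a node (ordinary double point).
Classification: node.


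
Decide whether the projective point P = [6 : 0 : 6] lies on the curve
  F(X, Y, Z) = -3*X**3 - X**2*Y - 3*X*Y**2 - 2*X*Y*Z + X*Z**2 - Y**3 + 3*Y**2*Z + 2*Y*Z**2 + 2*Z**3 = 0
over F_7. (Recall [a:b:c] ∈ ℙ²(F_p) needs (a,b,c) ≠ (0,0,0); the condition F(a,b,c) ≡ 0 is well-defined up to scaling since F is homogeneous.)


F(6,0,6) ≡ 0 (mod 7); P is on the curve.

Evaluate F(6, 0, 6) term-by-term (mod 7).
  -3*X**3 ↦ -3·216·1·1 = -648
  -X**2*Y ↦ -1·36·0·1 = 0
  -3*X*Y**2 ↦ -3·6·0·1 = 0
  -2*X*Y*Z ↦ -2·6·0·6 = 0
  X*Z**2 ↦ 1·6·1·36 = 216
  -Y**3 ↦ -1·1·0·1 = 0
  3*Y**2*Z ↦ 3·1·0·6 = 0
  2*Y*Z**2 ↦ 2·1·0·36 = 0
  2*Z**3 ↦ 2·1·1·216 = 432
Sum: F(6, 0, 6) = (-648) + (0) + (0) + (0) + (216) + (0) + (0) + (0) + (432) = 0.
Reducing mod 7: 0 ≡ 0 (mod 7).
Since F(a, b, c) ≡ 0 (mod 7), P lies on the curve.


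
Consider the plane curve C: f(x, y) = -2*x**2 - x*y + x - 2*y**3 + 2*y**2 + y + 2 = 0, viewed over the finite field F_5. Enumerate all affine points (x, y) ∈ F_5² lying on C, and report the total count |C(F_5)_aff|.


Affine F_5-points: {(0, 4), (1, 3), (1, 4), (2, 1), (3, 1), (3, 2), (3, 3), (4, 2)}; count = 8.

For each of the 25 pairs (x, y) ∈ F_5², evaluate f(x, y) mod 5. Record the zeros.
  x = 0: [0↦2, 1↦3, 2↦1, 3↦4, 4↦0]  zeros at y ∈ {4}
  x = 1: [0↦1, 1↦1, 2↦3, 3↦0, 4↦0]  zeros at y ∈ {3, 4}
  x = 2: [0↦1, 1↦0, 2↦1, 3↦2, 4↦1]  zeros at y ∈ {1}
  x = 3: [0↦2, 1↦0, 2↦0, 3↦0, 4↦3]  zeros at y ∈ {1, 2, 3}
  x = 4: [0↦4, 1↦1, 2↦0, 3↦4, 4↦1]  zeros at y ∈ {2}
Collecting zeros: affine points = {(0, 4), (1, 3), (1, 4), (2, 1), (3, 1), (3, 2), (3, 3), (4, 2)}.
Total count |C(F_5)_aff| = 8.


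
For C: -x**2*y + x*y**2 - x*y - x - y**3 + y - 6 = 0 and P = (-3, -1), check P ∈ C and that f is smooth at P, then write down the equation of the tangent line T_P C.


Tangent line at P: -5*x - 2*y - 17 = 0.

Step 1: f(-3, -1) = 0, so P lies on C.
Step 2: partial derivatives
  f_x(x, y) = -2*x*y + y**2 - y - 1, f_y(x, y) = -x**2 + 2*x*y - x - 3*y**2 + 1.
  f_x(P) = -5, f_y(P) = -2 (gradient nonzero, so P is smooth).
Step 3: tangent line at P: -5·(x − -3) + -2·(y − -1) = 0.
Expanding: -5*x - 2*y - 17 = 0.


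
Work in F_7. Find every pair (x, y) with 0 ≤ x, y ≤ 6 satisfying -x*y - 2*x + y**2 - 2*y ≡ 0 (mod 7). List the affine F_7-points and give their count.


Affine F_7-points: {(0, 0), (0, 2), (2, 1), (2, 3), (3, 6), (6, 4)}; count = 6.

For each of the 49 pairs (x, y) ∈ F_7², evaluate f(x, y) mod 7. Record the zeros.
  x = 0: [0↦0, 1↦6, 2↦0, 3↦3, 4↦1, 5↦1, 6↦3]  zeros at y ∈ {0, 2}
  x = 1: [0↦5, 1↦3, 2↦3, 3↦5, 4↦2, 5↦1, 6↦2]  zeros at y ∈ ∅
  x = 2: [0↦3, 1↦0, 2↦6, 3↦0, 4↦3, 5↦1, 6↦1]  zeros at y ∈ {1, 3}
  x = 3: [0↦1, 1↦4, 2↦2, 3↦2, 4↦4, 5↦1, 6↦0]  zeros at y ∈ {6}
  x = 4: [0↦6, 1↦1, 2↦5, 3↦4, 4↦5, 5↦1, 6↦6]  zeros at y ∈ ∅
  x = 5: [0↦4, 1↦5, 2↦1, 3↦6, 4↦6, 5↦1, 6↦5]  zeros at y ∈ ∅
  x = 6: [0↦2, 1↦2, 2↦4, 3↦1, 4↦0, 5↦1, 6↦4]  zeros at y ∈ {4}
Collecting zeros: affine points = {(0, 0), (0, 2), (2, 1), (2, 3), (3, 6), (6, 4)}.
Total count |C(F_7)_aff| = 6.


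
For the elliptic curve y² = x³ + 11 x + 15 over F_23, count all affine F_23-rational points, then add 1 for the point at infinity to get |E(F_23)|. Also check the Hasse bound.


Affine points = {(1, 2), (1, 21), (3, 11), (3, 12), (4, 10), (4, 13), (11, 8), (11, 15), (12, 9), (12, 14), (13, 3), (13, 20), (15, 6), (15, 17), (16, 3), (16, 20), (17, 3), (17, 20), (20, 1), (20, 22), (21, 10), (21, 13), (22, 7), (22, 16)}; affine count = 24; |E(F_23)| = 25.

Discriminant check: Δ ∝ 4a³ + 27b² = 4·11³ + 27·15² = 4·1331 + 27·225 ≡ 14 (mod 23). Nonzero ⇒ E is nonsingular.
For each x ∈ F_23, compute rhs = x³ + 11·x + 15 mod 23, then count y ∈ F_23 with y² ≡ rhs.
  x = 0: rhs = 15, matching y values: none (0 points).
  x = 1: rhs = 4, matching y values: 2, 21 (2 points).
  x = 2: rhs = 22, matching y values: none (0 points).
  x = 3: rhs = 6, matching y values: 11, 12 (2 points).
  x = 4: rhs = 8, matching y values: 10, 13 (2 points).
  x = 5: rhs = 11, matching y values: none (0 points).
  x = 6: rhs = 21, matching y values: none (0 points).
  x = 7: rhs = 21, matching y values: none (0 points).
  x = 8: rhs = 17, matching y values: none (0 points).
  x = 9: rhs = 15, matching y values: none (0 points).
  x = 10: rhs = 21, matching y values: none (0 points).
  x = 11: rhs = 18, matching y values: 8, 15 (2 points).
  x = 12: rhs = 12, matching y values: 9, 14 (2 points).
  x = 13: rhs = 9, matching y values: 3, 20 (2 points).
  x = 14: rhs = 15, matching y values: none (0 points).
  x = 15: rhs = 13, matching y values: 6, 17 (2 points).
  x = 16: rhs = 9, matching y values: 3, 20 (2 points).
  x = 17: rhs = 9, matching y values: 3, 20 (2 points).
  x = 18: rhs = 19, matching y values: none (0 points).
  x = 19: rhs = 22, matching y values: none (0 points).
  x = 20: rhs = 1, matching y values: 1, 22 (2 points).
  x = 21: rhs = 8, matching y values: 10, 13 (2 points).
  x = 22: rhs = 3, matching y values: 7, 16 (2 points).
Total affine count: 24.
Full point count |E(F_23)| = 24 + 1 = 25.
Hasse bound: |25 − (23+1)| = |1| = 1 ≤ 2√23 ≈ 9.5917 ✓.


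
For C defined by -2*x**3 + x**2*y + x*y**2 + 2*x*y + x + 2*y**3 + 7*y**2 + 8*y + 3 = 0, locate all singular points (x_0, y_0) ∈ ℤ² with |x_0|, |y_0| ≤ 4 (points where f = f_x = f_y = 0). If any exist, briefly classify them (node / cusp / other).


Singular points: {(0, -1)}; classification: node.

Compute partial derivatives:
  f_x = -6*x**2 + 2*x*y + y**2 + 2*y + 1.
  f_y = x**2 + 2*x*y + 2*x + 6*y**2 + 14*y + 8.
Scan x_0 ∈ {−4, ..., 4}. For each x_0, f_y(x_0, y) is a polynomial in y; find its integer roots y ∈ {−4, ..., 4}, then test f_x and f at those candidates.
  x = -4: f_y(-4, y) = 6*y**2 + 6*y + 16; no integer root y with |y| ≤ 4.
  x = -3: f_y(-3, y) = 6*y**2 + 8*y + 11; no integer root y with |y| ≤ 4.
  x = -2: f_y(-2, y) = 6*y**2 + 10*y + 8; no integer root y with |y| ≤ 4.
  x = -1: f_y(-1, y) = 6*y**2 + 12*y + 7; no integer root y with |y| ≤ 4.
  x = 0: f_y(0, y) = 6*y**2 + 14*y + 8; vanishes at y ∈ {-1}. (0, -1): f_x = 0, f = 0 — SINGULAR.
  x = 1: f_y(1, y) = 6*y**2 + 16*y + 11; no integer root y with |y| ≤ 4.
  x = 2: f_y(2, y) = 6*y**2 + 18*y + 16; no integer root y with |y| ≤ 4.
  x = 3: f_y(3, y) = 6*y**2 + 20*y + 23; no integer root y with |y| ≤ 4.
  x = 4: f_y(4, y) = 6*y**2 + 22*y + 32; no integer root y with |y| ≤ 4.
Only singular point on the grid: (0, -1).
Classify: substitute x = 0 + u, y = -1 + v and expand: f = -2*u**3 + u**2*v - u**2 + u*v**2 + 2*v**3 + v**2.
No constant or linear terms (consistent with a singular point). Quadratic part: -u**2 + v**2. Cubic part: -2*u**3 + u**2*v + u*v**2 + 2*v**3.
The quadratic part v**2 - u**2 = (v − u)(v + u) splits into two distinct linear factors, so there are two distinct tangent lines y − -1 = ±(x − 0) — this is a node (ordinary double point).
Classification: node.


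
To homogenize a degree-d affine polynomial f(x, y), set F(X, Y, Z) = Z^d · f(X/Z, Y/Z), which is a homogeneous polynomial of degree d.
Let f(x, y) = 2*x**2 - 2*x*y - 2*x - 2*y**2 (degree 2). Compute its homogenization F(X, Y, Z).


F(X, Y, Z) = 2*X**2 - 2*X*Y - 2*X*Z - 2*Y**2

deg(f) = 2.
Substitute x = X/Z, y = Y/Z into f, then multiply by Z^2.
  monomial 2·x^2·y^0 ↦ 2·X^2·Y^0·Z^0.
  monomial -2·x^1·y^1 ↦ -2·X^1·Y^1·Z^0.
  monomial -2·x^1·y^0 ↦ -2·X^1·Y^0·Z^1.
  monomial -2·x^0·y^2 ↦ -2·X^0·Y^2·Z^0.
Collecting: F(X, Y, Z) = 2*X**2 - 2*X*Y - 2*X*Z - 2*Y**2.


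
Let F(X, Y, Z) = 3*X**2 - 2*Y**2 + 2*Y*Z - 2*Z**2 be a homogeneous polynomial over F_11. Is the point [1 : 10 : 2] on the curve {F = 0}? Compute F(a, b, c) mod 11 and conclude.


F(1,10,2) ≡ 0 (mod 11); P is on the curve.

Evaluate F(1, 10, 2) term-by-term (mod 11).
  3*X**2 ↦ 3·1·1·1 = 3
  -2*Y**2 ↦ -2·1·100·1 = -200
  2*Y*Z ↦ 2·1·10·2 = 40
  -2*Z**2 ↦ -2·1·1·4 = -8
Sum: F(1, 10, 2) = (3) + (-200) + (40) + (-8) = -165.
Reducing mod 11: -165 ≡ 0 (mod 11).
Since F(a, b, c) ≡ 0 (mod 11), P lies on the curve.


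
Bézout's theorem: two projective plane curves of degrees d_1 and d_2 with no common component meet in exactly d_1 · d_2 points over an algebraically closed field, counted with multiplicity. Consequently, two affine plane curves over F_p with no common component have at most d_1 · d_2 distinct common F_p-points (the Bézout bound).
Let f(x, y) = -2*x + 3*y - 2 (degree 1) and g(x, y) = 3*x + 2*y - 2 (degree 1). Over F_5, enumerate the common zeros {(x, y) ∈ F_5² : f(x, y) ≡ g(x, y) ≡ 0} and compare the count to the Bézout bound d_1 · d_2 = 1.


Common zeros: {(4, 0)}; count = 1; Bézout bound = 1.

deg(f) = 1, deg(g) = 1, so Bézout bound = 1.
Scan x ∈ F_5. For each x, list the y ∈ F_5 with f(x, y) ≡ 0 and those with g(x, y) ≡ 0 (mod 5); the common zeros in that column are the intersection.
  x = 0: f ≡ 0 at y ∈ {4}; g ≡ 0 at y ∈ {1}; common: ∅.
  x = 1: f ≡ 0 at y ∈ {3}; g ≡ 0 at y ∈ {2}; common: ∅.
  x = 2: f ≡ 0 at y ∈ {2}; g ≡ 0 at y ∈ {3}; common: ∅.
  x = 3: f ≡ 0 at y ∈ {1}; g ≡ 0 at y ∈ {4}; common: ∅.
  x = 4: f ≡ 0 at y ∈ {0}; g ≡ 0 at y ∈ {0}; common: {0}.
Collecting: common zeros = {(4, 0)}, so the count is 1.
Comparison with the Bézout bound: 1 ≤ 1 = deg(f)·deg(g), as expected for curves with no common component (the bound is attained).


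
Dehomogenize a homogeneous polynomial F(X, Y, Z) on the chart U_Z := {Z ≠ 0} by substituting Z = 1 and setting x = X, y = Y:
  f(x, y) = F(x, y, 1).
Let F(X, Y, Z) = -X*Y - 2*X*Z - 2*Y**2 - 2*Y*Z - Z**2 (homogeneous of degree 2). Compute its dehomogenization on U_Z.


f(x, y) = -x*y - 2*x - 2*y**2 - 2*y - 1

On U_Z we set Z = 1. Each monomial c·X^i·Y^j·Z^k in F becomes c·x^i·y^j·1^k = c·x^i·y^j.
Substituting Z = 1: F(X, Y, 1) = -x*y - 2*x - 2*y**2 - 2*y - 1.
Note: deg(f) ≤ deg(F) = 2; strict inequality happens when F is divisible by Z (lost terms).


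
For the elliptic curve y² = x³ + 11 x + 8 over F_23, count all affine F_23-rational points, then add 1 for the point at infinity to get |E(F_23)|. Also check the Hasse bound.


Affine points = {(0, 10), (0, 13), (4, 1), (4, 22), (5, 2), (5, 21), (9, 10), (9, 13), (13, 5), (13, 18), (14, 10), (14, 13), (15, 11), (15, 12), (16, 5), (16, 18), (17, 5), (17, 18), (18, 9), (18, 14), (21, 1), (21, 22)}; affine count = 22; |E(F_23)| = 23.

Discriminant check: Δ ∝ 4a³ + 27b² = 4·11³ + 27·8² = 4·1331 + 27·64 ≡ 14 (mod 23). Nonzero ⇒ E is nonsingular.
For each x ∈ F_23, compute rhs = x³ + 11·x + 8 mod 23, then count y ∈ F_23 with y² ≡ rhs.
  x = 0: rhs = 8, matching y values: 10, 13 (2 points).
  x = 1: rhs = 20, matching y values: none (0 points).
  x = 2: rhs = 15, matching y values: none (0 points).
  x = 3: rhs = 22, matching y values: none (0 points).
  x = 4: rhs = 1, matching y values: 1, 22 (2 points).
  x = 5: rhs = 4, matching y values: 2, 21 (2 points).
  x = 6: rhs = 14, matching y values: none (0 points).
  x = 7: rhs = 14, matching y values: none (0 points).
  x = 8: rhs = 10, matching y values: none (0 points).
  x = 9: rhs = 8, matching y values: 10, 13 (2 points).
  x = 10: rhs = 14, matching y values: none (0 points).
  x = 11: rhs = 11, matching y values: none (0 points).
  x = 12: rhs = 5, matching y values: none (0 points).
  x = 13: rhs = 2, matching y values: 5, 18 (2 points).
  x = 14: rhs = 8, matching y values: 10, 13 (2 points).
  x = 15: rhs = 6, matching y values: 11, 12 (2 points).
  x = 16: rhs = 2, matching y values: 5, 18 (2 points).
  x = 17: rhs = 2, matching y values: 5, 18 (2 points).
  x = 18: rhs = 12, matching y values: 9, 14 (2 points).
  x = 19: rhs = 15, matching y values: none (0 points).
  x = 20: rhs = 17, matching y values: none (0 points).
  x = 21: rhs = 1, matching y values: 1, 22 (2 points).
  x = 22: rhs = 19, matching y values: none (0 points).
Total affine count: 22.
Full point count |E(F_23)| = 22 + 1 = 23.
Hasse bound: |23 − (23+1)| = |-1| = 1 ≤ 2√23 ≈ 9.5917 ✓.


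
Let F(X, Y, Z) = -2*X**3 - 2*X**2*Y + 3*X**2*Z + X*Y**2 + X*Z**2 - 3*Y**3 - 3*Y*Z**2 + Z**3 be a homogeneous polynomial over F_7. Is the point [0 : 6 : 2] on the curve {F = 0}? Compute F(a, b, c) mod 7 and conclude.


F(0,6,2) ≡ 2 (mod 7); P is NOT on the curve.

Evaluate F(0, 6, 2) term-by-term (mod 7).
  -2*X**3 ↦ -2·0·1·1 = 0
  -2*X**2*Y ↦ -2·0·6·1 = 0
  3*X**2*Z ↦ 3·0·1·2 = 0
  X*Y**2 ↦ 1·0·36·1 = 0
  X*Z**2 ↦ 1·0·1·4 = 0
  -3*Y**3 ↦ -3·1·216·1 = -648
  -3*Y*Z**2 ↦ -3·1·6·4 = -72
  Z**3 ↦ 1·1·1·8 = 8
Sum: F(0, 6, 2) = (0) + (0) + (0) + (0) + (0) + (-648) + (-72) + (8) = -712.
Reducing mod 7: -712 ≡ 2 (mod 7).
Since F(a, b, c) ≡ 2 ≠ 0 (mod 7), P does NOT lie on the curve.


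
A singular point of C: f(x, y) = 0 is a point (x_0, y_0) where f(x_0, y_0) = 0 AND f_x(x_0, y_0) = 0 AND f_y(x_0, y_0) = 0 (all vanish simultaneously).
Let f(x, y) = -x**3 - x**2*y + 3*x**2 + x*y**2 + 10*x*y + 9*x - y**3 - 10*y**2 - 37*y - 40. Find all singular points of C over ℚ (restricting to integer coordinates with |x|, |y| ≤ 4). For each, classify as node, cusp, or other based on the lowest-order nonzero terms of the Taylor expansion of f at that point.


Singular points: {(2, -3)}; classification: cusp.

Compute partial derivatives:
  f_x = -3*x**2 - 2*x*y + 6*x + y**2 + 10*y + 9.
  f_y = -x**2 + 2*x*y + 10*x - 3*y**2 - 20*y - 37.
Scan x_0 ∈ {−4, ..., 4}. For each x_0, f_y(x_0, y) is a polynomial in y; find its integer roots y ∈ {−4, ..., 4}, then test f_x and f at those candidates.
  x = -4: f_y(-4, y) = -3*y**2 - 28*y - 93; no integer root y with |y| ≤ 4.
  x = -3: f_y(-3, y) = -3*y**2 - 26*y - 76; no integer root y with |y| ≤ 4.
  x = -2: f_y(-2, y) = -3*y**2 - 24*y - 61; no integer root y with |y| ≤ 4.
  x = -1: f_y(-1, y) = -3*y**2 - 22*y - 48; no integer root y with |y| ≤ 4.
  x = 0: f_y(0, y) = -3*y**2 - 20*y - 37; no integer root y with |y| ≤ 4.
  x = 1: f_y(1, y) = -3*y**2 - 18*y - 28; no integer root y with |y| ≤ 4.
  x = 2: f_y(2, y) = -3*y**2 - 16*y - 21; vanishes at y ∈ {-3}. (2, -3): f_x = 0, f = 0 — SINGULAR.
  x = 3: f_y(3, y) = -3*y**2 - 14*y - 16; vanishes at y ∈ {-2}. (3, -2): f_x = -4 ≠ 0.
  x = 4: f_y(4, y) = -3*y**2 - 12*y - 13; no integer root y with |y| ≤ 4.
Only singular point on the grid: (2, -3).
Classify: substitute x = 2 + u, y = -3 + v and expand: f = -u**3 - u**2*v + u*v**2 - v**3 + v**2.
No constant or linear terms (consistent with a singular point). Quadratic part: v**2. Cubic part: -u**3 - u**2*v + u*v**2 - v**3.
The quadratic part v**2 is a perfect square, so there is a single (double) tangent line v = 0, i.e. y = -3. Restricting the cubic part to that line (v = 0) leaves -u**3 ≠ 0, so f is not divisible by v and the branch is v² ≈ u**3 to lowest order — this is a cusp.
Classification: cusp.


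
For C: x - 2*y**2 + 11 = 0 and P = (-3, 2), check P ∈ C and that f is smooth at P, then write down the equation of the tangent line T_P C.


Tangent line at P: x - 8*y + 19 = 0.

Step 1: f(-3, 2) = 0, so P lies on C.
Step 2: partial derivatives
  f_x(x, y) = 1, f_y(x, y) = -4*y.
  f_x(P) = 1, f_y(P) = -8 (gradient nonzero, so P is smooth).
Step 3: tangent line at P: 1·(x − -3) + -8·(y − 2) = 0.
Expanding: x - 8*y + 19 = 0.


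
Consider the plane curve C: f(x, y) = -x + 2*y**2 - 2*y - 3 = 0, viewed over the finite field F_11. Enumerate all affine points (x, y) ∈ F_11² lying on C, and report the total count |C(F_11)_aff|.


Affine F_11-points: {(1, 2), (1, 10), (2, 6), (4, 5), (4, 7), (8, 0), (8, 1), (9, 3), (9, 9), (10, 4), (10, 8)}; count = 11.

For each of the 121 pairs (x, y) ∈ F_11², evaluate f(x, y) mod 11. Record the zeros.
  x = 0: [0↦8, 1↦8, 2↦1, 3↦9, 4↦10, 5↦4, 6↦2, 7↦4, 8↦10, 9↦9, 10↦1]  zeros at y ∈ ∅
  x = 1: [0↦7, 1↦7, 2↦0, 3↦8, 4↦9, 5↦3, 6↦1, 7↦3, 8↦9, 9↦8, 10↦0]  zeros at y ∈ {2, 10}
  x = 2: [0↦6, 1↦6, 2↦10, 3↦7, 4↦8, 5↦2, 6↦0, 7↦2, 8↦8, 9↦7, 10↦10]  zeros at y ∈ {6}
  x = 3: [0↦5, 1↦5, 2↦9, 3↦6, 4↦7, 5↦1, 6↦10, 7↦1, 8↦7, 9↦6, 10↦9]  zeros at y ∈ ∅
  x = 4: [0↦4, 1↦4, 2↦8, 3↦5, 4↦6, 5↦0, 6↦9, 7↦0, 8↦6, 9↦5, 10↦8]  zeros at y ∈ {5, 7}
  x = 5: [0↦3, 1↦3, 2↦7, 3↦4, 4↦5, 5↦10, 6↦8, 7↦10, 8↦5, 9↦4, 10↦7]  zeros at y ∈ ∅
  x = 6: [0↦2, 1↦2, 2↦6, 3↦3, 4↦4, 5↦9, 6↦7, 7↦9, 8↦4, 9↦3, 10↦6]  zeros at y ∈ ∅
  x = 7: [0↦1, 1↦1, 2↦5, 3↦2, 4↦3, 5↦8, 6↦6, 7↦8, 8↦3, 9↦2, 10↦5]  zeros at y ∈ ∅
  x = 8: [0↦0, 1↦0, 2↦4, 3↦1, 4↦2, 5↦7, 6↦5, 7↦7, 8↦2, 9↦1, 10↦4]  zeros at y ∈ {0, 1}
  x = 9: [0↦10, 1↦10, 2↦3, 3↦0, 4↦1, 5↦6, 6↦4, 7↦6, 8↦1, 9↦0, 10↦3]  zeros at y ∈ {3, 9}
  x = 10: [0↦9, 1↦9, 2↦2, 3↦10, 4↦0, 5↦5, 6↦3, 7↦5, 8↦0, 9↦10, 10↦2]  zeros at y ∈ {4, 8}
Collecting zeros: affine points = {(1, 2), (1, 10), (2, 6), (4, 5), (4, 7), (8, 0), (8, 1), (9, 3), (9, 9), (10, 4), (10, 8)}.
Total count |C(F_11)_aff| = 11.


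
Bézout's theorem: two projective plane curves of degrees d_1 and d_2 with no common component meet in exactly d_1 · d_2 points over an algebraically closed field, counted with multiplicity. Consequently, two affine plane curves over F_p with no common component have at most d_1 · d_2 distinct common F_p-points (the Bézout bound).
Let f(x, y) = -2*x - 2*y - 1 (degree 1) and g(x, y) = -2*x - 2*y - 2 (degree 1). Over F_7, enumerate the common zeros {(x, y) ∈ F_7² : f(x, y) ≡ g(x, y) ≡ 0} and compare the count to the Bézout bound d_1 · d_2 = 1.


Common zeros: ∅; count = 0; Bézout bound = 1.

deg(f) = 1, deg(g) = 1, so Bézout bound = 1.
Scan x ∈ F_7. For each x, list the y ∈ F_7 with f(x, y) ≡ 0 and those with g(x, y) ≡ 0 (mod 7); the common zeros in that column are the intersection.
  x = 0: f ≡ 0 at y ∈ {3}; g ≡ 0 at y ∈ {6}; common: ∅.
  x = 1: f ≡ 0 at y ∈ {2}; g ≡ 0 at y ∈ {5}; common: ∅.
  x = 2: f ≡ 0 at y ∈ {1}; g ≡ 0 at y ∈ {4}; common: ∅.
  x = 3: f ≡ 0 at y ∈ {0}; g ≡ 0 at y ∈ {3}; common: ∅.
  x = 4: f ≡ 0 at y ∈ {6}; g ≡ 0 at y ∈ {2}; common: ∅.
  x = 5: f ≡ 0 at y ∈ {5}; g ≡ 0 at y ∈ {1}; common: ∅.
  x = 6: f ≡ 0 at y ∈ {4}; g ≡ 0 at y ∈ {0}; common: ∅.
Collecting: common zeros = ∅, so the count is 0.
Comparison with the Bézout bound: 0 ≤ 1 = deg(f)·deg(g), as expected for curves with no common component (the affine F_7-count falls short of the bound because intersections may lie at infinity, over extension fields, or carry multiplicity).
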